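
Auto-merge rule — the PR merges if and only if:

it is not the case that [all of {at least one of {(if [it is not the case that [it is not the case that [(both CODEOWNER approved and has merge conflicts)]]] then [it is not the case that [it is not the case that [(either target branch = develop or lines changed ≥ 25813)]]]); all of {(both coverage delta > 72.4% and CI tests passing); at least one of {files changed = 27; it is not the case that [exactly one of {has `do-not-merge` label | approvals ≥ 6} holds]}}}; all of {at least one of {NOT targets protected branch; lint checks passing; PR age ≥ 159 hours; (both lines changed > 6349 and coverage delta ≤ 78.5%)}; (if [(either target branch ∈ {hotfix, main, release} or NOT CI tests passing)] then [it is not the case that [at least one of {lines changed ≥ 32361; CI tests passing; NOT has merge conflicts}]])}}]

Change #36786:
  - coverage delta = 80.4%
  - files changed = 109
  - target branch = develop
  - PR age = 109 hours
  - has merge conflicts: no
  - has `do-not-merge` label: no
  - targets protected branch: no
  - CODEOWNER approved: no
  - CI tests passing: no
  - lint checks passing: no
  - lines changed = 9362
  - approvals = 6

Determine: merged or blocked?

Merged

Atomic conditions:
  CODEOWNER approved: no → false
  has merge conflicts: no → false
  target branch = develop: develop == develop is true
  lines changed ≥ 25813: 9362 ≥ 25813 is false
  coverage delta > 72.4%: 80.4 > 72.4 is true
  CI tests passing: no → false
  files changed = 27: 109 == 27 is false
  has `do-not-merge` label: no → false
  approvals ≥ 6: 6 ≥ 6 is true
  NOT targets protected branch: no → true
  lint checks passing: no → false
  PR age ≥ 159 hours: 109 ≥ 159 is false
  lines changed > 6349: 9362 > 6349 is true
  coverage delta ≤ 78.5%: 80.4 ≤ 78.5 is false
  target branch ∈ {hotfix, main, release}: develop is not in the set → false
  NOT CI tests passing: no → true
  lines changed ≥ 32361: 9362 ≥ 32361 is false
  NOT has merge conflicts: no → true
Combine:
[1.1.1.1.1.1] false AND false = false
[1.1.1.1.1] NOT false = true
[1.1.1.1] NOT true = false
[1.1.1.2.1.1] true OR false = true
[1.1.1.2.1] NOT true = false
[1.1.1.2] NOT false = true
[1.1.1] false → true (antecedent false ⇒ implication holds) = true
[1.1.2.1] true AND false = false
[1.1.2.2.2.1] exactly-one(false, true) = true
[1.1.2.2.2] NOT true = false
[1.1.2.2] false OR false = false
[1.1.2] false AND false = false
[1.1] true OR false = true
[1.2.1.4] true AND false = false
[1.2.1] true OR false OR false OR false = true
[1.2.2.1] false OR true = true
[1.2.2.2.1] false OR false OR true = true
[1.2.2.2] NOT true = false
[1.2.2] true → false = false
[1.2] true AND false = false
[1] true AND false = false
[root] NOT false = true
Overall: true → merged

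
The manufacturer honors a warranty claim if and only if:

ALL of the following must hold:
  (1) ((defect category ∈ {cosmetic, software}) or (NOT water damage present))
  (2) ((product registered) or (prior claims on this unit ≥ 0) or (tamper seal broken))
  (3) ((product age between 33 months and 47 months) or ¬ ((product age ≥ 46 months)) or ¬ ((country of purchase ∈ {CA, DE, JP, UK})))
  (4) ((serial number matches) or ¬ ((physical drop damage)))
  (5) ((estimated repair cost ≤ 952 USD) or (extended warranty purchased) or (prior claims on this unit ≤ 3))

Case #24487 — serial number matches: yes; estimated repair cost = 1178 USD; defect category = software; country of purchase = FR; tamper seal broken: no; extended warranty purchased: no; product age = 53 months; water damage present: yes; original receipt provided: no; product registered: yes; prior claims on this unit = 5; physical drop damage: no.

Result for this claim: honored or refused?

Refused

Atomic conditions:
  defect category ∈ {cosmetic, software}: software is in the set → true
  NOT water damage present: yes → false
  product registered: yes → true
  prior claims on this unit ≥ 0: 5 ≥ 0 is true
  tamper seal broken: no → false
  product age between 33 months and 47 months: 53 in [33, 47] is false
  product age ≥ 46 months: 53 ≥ 46 is true
  country of purchase ∈ {CA, DE, JP, UK}: FR is not in the set → false
  serial number matches: yes → true
  physical drop damage: no → false
  estimated repair cost ≤ 952 USD: 1178 ≤ 952 is false
  extended warranty purchased: no → false
  prior claims on this unit ≤ 3: 5 ≤ 3 is false
Combine:
[1] true OR false = true
[2] true OR true OR false = true
[3.2] NOT true = false
[3.3] NOT false = true
[3] false OR false OR true = true
[4.2] NOT false = true
[4] true OR true = true
[5] false OR false OR false = false
[root] true AND true AND true AND true AND false = false
Overall: false → refused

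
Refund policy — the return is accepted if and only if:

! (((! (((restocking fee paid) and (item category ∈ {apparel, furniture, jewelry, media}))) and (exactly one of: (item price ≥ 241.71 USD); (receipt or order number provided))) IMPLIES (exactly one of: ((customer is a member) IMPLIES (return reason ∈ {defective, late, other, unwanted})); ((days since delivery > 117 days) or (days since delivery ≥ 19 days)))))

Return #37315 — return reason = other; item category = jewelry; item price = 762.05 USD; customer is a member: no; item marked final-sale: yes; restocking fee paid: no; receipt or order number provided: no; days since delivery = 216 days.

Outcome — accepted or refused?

Atomic conditions:
  restocking fee paid: no → false
  item category ∈ {apparel, furniture, jewelry, media}: jewelry is in the set → true
  item price ≥ 241.71 USD: 762.05 ≥ 241.71 is true
  receipt or order number provided: no → false
  customer is a member: no → false
  return reason ∈ {defective, late, other, unwanted}: other is in the set → true
  days since delivery > 117 days: 216 > 117 is true
  days since delivery ≥ 19 days: 216 ≥ 19 is true
Combine:
[1.1.1.1] false AND true = false
[1.1.1] NOT false = true
[1.1.2] exactly-one(true, false) = true
[1.1] true AND true = true
[1.2.1] false → true (antecedent false ⇒ implication holds) = true
[1.2.2] true OR true = true
[1.2] exactly-one(true, true) = false
[1] true → false = false
[root] NOT false = true
Overall: true → accepted

Accepted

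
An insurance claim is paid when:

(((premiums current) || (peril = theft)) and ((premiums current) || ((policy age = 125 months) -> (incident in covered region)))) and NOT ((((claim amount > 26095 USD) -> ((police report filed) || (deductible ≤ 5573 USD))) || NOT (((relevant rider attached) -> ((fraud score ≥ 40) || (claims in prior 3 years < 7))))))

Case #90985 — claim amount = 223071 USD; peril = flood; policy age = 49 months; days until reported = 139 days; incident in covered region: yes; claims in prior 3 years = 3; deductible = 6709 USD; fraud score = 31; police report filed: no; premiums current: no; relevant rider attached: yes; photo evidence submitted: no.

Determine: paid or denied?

Denied

Atomic conditions:
  premiums current: no → false
  peril = theft: flood == theft is false
  policy age = 125 months: 49 == 125 is false
  incident in covered region: yes → true
  claim amount > 26095 USD: 223071 > 26095 is true
  police report filed: no → false
  deductible ≤ 5573 USD: 6709 ≤ 5573 is false
  relevant rider attached: yes → true
  fraud score ≥ 40: 31 ≥ 40 is false
  claims in prior 3 years < 7: 3 < 7 is true
Combine:
[1.1] false OR false = false
[1.2.2] false → true (antecedent false ⇒ implication holds) = true
[1.2] false OR true = true
[1] false AND true = false
[2.1.1.2] false OR false = false
[2.1.1] true → false = false
[2.1.2.1.2] false OR true = true
[2.1.2.1] true → true = true
[2.1.2] NOT true = false
[2.1] false OR false = false
[2] NOT false = true
[root] false AND true = false
Overall: false → denied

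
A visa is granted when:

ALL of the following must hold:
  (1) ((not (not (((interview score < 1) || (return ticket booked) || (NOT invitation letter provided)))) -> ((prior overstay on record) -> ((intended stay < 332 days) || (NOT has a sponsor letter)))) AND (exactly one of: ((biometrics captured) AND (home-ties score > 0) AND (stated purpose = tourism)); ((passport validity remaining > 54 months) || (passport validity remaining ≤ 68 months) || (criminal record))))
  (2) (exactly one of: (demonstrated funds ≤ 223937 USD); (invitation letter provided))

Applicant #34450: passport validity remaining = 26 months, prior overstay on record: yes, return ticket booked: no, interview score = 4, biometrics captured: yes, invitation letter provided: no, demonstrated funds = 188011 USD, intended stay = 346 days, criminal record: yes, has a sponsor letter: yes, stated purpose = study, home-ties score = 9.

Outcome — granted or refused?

Atomic conditions:
  interview score < 1: 4 < 1 is false
  return ticket booked: no → false
  NOT invitation letter provided: no → true
  prior overstay on record: yes → true
  intended stay < 332 days: 346 < 332 is false
  NOT has a sponsor letter: yes → false
  biometrics captured: yes → true
  home-ties score > 0: 9 > 0 is true
  stated purpose = tourism: study == tourism is false
  passport validity remaining > 54 months: 26 > 54 is false
  passport validity remaining ≤ 68 months: 26 ≤ 68 is true
  criminal record: yes → true
  demonstrated funds ≤ 223937 USD: 188011 ≤ 223937 is true
  invitation letter provided: no → false
Combine:
[1.1.1.1.1] false OR false OR true = true
[1.1.1.1] NOT true = false
[1.1.1] NOT false = true
[1.1.2.2] false OR false = false
[1.1.2] true → false = false
[1.1] true → false = false
[1.2.1] true AND true AND false = false
[1.2.2] false OR true OR true = true
[1.2] exactly-one(false, true) = true
[1] false AND true = false
[2] exactly-one(true, false) = true
[root] false AND true = false
Overall: false → refused

Refused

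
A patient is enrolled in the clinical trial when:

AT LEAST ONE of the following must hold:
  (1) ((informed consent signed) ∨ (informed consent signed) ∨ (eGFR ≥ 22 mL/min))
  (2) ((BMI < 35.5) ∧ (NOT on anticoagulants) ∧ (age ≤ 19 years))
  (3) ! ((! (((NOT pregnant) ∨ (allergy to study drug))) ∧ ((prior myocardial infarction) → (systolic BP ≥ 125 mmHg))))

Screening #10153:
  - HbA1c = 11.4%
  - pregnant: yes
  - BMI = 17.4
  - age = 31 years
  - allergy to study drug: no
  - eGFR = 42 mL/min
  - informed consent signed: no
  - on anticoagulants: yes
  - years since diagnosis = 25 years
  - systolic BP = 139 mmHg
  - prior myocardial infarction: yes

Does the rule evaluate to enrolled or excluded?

Enrolled

Atomic conditions:
  informed consent signed: no → false
  eGFR ≥ 22 mL/min: 42 ≥ 22 is true
  BMI < 35.5: 17.4 < 35.5 is true
  NOT on anticoagulants: yes → false
  age ≤ 19 years: 31 ≤ 19 is false
  NOT pregnant: yes → false
  allergy to study drug: no → false
  prior myocardial infarction: yes → true
  systolic BP ≥ 125 mmHg: 139 ≥ 125 is true
Combine:
[1] false OR false OR true = true
[2] true AND false AND false = false
[3.1.1.1] false OR false = false
[3.1.1] NOT false = true
[3.1.2] true → true = true
[3.1] true AND true = true
[3] NOT true = false
[root] true OR false OR false = true
Overall: true → enrolled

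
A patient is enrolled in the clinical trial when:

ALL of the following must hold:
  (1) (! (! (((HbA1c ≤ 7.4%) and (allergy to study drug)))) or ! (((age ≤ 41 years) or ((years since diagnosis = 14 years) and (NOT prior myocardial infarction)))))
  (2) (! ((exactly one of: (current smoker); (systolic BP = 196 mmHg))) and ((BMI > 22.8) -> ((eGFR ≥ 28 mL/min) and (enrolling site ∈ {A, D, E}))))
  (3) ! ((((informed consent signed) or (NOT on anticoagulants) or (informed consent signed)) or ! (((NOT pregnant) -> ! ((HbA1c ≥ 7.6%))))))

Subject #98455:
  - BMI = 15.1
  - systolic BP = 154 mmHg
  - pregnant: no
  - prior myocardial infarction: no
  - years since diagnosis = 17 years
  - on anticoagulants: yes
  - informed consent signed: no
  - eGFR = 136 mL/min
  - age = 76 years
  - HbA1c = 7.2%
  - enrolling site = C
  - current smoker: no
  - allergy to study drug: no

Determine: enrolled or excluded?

Atomic conditions:
  HbA1c ≤ 7.4%: 7.2 ≤ 7.4 is true
  allergy to study drug: no → false
  age ≤ 41 years: 76 ≤ 41 is false
  years since diagnosis = 14 years: 17 == 14 is false
  NOT prior myocardial infarction: no → true
  current smoker: no → false
  systolic BP = 196 mmHg: 154 == 196 is false
  BMI > 22.8: 15.1 > 22.8 is false
  eGFR ≥ 28 mL/min: 136 ≥ 28 is true
  enrolling site ∈ {A, D, E}: C is not in the set → false
  informed consent signed: no → false
  NOT on anticoagulants: yes → false
  NOT pregnant: no → true
  HbA1c ≥ 7.6%: 7.2 ≥ 7.6 is false
Combine:
[1.1.1.1] true AND false = false
[1.1.1] NOT false = true
[1.1] NOT true = false
[1.2.1.2] false AND true = false
[1.2.1] false OR false = false
[1.2] NOT false = true
[1] false OR true = true
[2.1.1] exactly-one(false, false) = false
[2.1] NOT false = true
[2.2.2] true AND false = false
[2.2] false → false (antecedent false ⇒ implication holds) = true
[2] true AND true = true
[3.1.1] false OR false OR false = false
[3.1.2.1.2] NOT false = true
[3.1.2.1] true → true = true
[3.1.2] NOT true = false
[3.1] false OR false = false
[3] NOT false = true
[root] true AND true AND true = true
Overall: true → enrolled

Enrolled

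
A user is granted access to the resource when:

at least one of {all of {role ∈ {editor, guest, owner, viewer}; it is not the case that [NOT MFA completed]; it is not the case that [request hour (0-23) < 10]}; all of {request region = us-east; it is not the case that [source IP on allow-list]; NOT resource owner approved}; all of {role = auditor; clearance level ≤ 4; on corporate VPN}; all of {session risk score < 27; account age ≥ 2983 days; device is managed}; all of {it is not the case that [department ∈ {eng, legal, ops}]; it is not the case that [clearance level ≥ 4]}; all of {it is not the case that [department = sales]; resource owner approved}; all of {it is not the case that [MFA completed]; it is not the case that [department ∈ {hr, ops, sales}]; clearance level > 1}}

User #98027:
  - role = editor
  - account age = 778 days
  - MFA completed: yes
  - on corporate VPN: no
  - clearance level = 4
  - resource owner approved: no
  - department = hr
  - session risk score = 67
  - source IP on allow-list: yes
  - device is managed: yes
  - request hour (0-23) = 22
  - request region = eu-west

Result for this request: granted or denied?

Atomic conditions:
  role ∈ {editor, guest, owner, viewer}: editor is in the set → true
  NOT MFA completed: yes → false
  request hour (0-23) < 10: 22 < 10 is false
  request region = us-east: eu-west == us-east is false
  source IP on allow-list: yes → true
  NOT resource owner approved: no → true
  role = auditor: editor == auditor is false
  clearance level ≤ 4: 4 ≤ 4 is true
  on corporate VPN: no → false
  session risk score < 27: 67 < 27 is false
  account age ≥ 2983 days: 778 ≥ 2983 is false
  device is managed: yes → true
  department ∈ {eng, legal, ops}: hr is not in the set → false
  clearance level ≥ 4: 4 ≥ 4 is true
  department = sales: hr == sales is false
  resource owner approved: no → false
  MFA completed: yes → true
  department ∈ {hr, ops, sales}: hr is in the set → true
  clearance level > 1: 4 > 1 is true
Combine:
[1.2] NOT false = true
[1.3] NOT false = true
[1] true AND true AND true = true
[2.2] NOT true = false
[2] false AND false AND true = false
[3] false AND true AND false = false
[4] false AND false AND true = false
[5.1] NOT false = true
[5.2] NOT true = false
[5] true AND false = false
[6.1] NOT false = true
[6] true AND false = false
[7.1] NOT true = false
[7.2] NOT true = false
[7] false AND false AND true = false
[root] true OR false OR false OR false OR false OR false OR false = true
Overall: true → granted

Granted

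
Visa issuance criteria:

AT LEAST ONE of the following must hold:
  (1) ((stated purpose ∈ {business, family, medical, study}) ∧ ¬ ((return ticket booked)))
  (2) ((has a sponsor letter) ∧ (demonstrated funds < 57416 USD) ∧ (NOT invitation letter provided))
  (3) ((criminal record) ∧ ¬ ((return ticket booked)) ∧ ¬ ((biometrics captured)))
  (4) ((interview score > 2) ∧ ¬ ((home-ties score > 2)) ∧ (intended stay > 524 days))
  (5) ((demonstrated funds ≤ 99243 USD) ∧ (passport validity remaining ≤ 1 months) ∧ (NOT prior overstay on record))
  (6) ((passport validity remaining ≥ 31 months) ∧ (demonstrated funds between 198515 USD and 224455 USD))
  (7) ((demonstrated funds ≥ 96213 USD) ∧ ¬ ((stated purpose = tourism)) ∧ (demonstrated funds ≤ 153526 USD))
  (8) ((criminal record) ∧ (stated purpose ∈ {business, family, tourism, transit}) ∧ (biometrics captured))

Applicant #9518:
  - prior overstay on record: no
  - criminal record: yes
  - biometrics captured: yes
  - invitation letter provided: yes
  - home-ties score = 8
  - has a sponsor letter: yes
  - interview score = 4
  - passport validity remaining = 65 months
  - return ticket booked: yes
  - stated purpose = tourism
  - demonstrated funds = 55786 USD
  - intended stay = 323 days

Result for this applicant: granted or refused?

Atomic conditions:
  stated purpose ∈ {business, family, medical, study}: tourism is not in the set → false
  return ticket booked: yes → true
  has a sponsor letter: yes → true
  demonstrated funds < 57416 USD: 55786 < 57416 is true
  NOT invitation letter provided: yes → false
  criminal record: yes → true
  biometrics captured: yes → true
  interview score > 2: 4 > 2 is true
  home-ties score > 2: 8 > 2 is true
  intended stay > 524 days: 323 > 524 is false
  demonstrated funds ≤ 99243 USD: 55786 ≤ 99243 is true
  passport validity remaining ≤ 1 months: 65 ≤ 1 is false
  NOT prior overstay on record: no → true
  passport validity remaining ≥ 31 months: 65 ≥ 31 is true
  demonstrated funds between 198515 USD and 224455 USD: 55786 in [198515, 224455] is false
  demonstrated funds ≥ 96213 USD: 55786 ≥ 96213 is false
  stated purpose = tourism: tourism == tourism is true
  demonstrated funds ≤ 153526 USD: 55786 ≤ 153526 is true
  stated purpose ∈ {business, family, tourism, transit}: tourism is in the set → true
Combine:
[1.2] NOT true = false
[1] false AND false = false
[2] true AND true AND false = false
[3.2] NOT true = false
[3.3] NOT true = false
[3] true AND false AND false = false
[4.2] NOT true = false
[4] true AND false AND false = false
[5] true AND false AND true = false
[6] true AND false = false
[7.2] NOT true = false
[7] false AND false AND true = false
[8] true AND true AND true = true
[root] false OR false OR false OR false OR false OR false OR false OR true = true
Overall: true → granted

Granted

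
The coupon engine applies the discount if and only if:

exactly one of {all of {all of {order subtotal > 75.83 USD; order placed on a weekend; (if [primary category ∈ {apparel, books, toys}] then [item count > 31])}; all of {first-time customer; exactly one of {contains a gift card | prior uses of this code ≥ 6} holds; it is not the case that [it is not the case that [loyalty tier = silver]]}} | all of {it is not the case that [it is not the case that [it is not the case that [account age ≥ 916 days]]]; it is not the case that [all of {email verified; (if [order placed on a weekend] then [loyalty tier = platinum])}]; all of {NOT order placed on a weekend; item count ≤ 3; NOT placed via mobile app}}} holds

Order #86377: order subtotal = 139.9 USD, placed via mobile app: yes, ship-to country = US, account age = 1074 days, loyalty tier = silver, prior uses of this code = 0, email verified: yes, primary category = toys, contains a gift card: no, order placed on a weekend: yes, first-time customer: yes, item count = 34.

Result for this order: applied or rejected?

Rejected

Atomic conditions:
  order subtotal > 75.83 USD: 139.9 > 75.83 is true
  order placed on a weekend: yes → true
  primary category ∈ {apparel, books, toys}: toys is in the set → true
  item count > 31: 34 > 31 is true
  first-time customer: yes → true
  contains a gift card: no → false
  prior uses of this code ≥ 6: 0 ≥ 6 is false
  loyalty tier = silver: silver == silver is true
  account age ≥ 916 days: 1074 ≥ 916 is true
  email verified: yes → true
  loyalty tier = platinum: silver == platinum is false
  NOT order placed on a weekend: yes → false
  item count ≤ 3: 34 ≤ 3 is false
  NOT placed via mobile app: yes → false
Combine:
[1.1.3] true → true = true
[1.1] true AND true AND true = true
[1.2.2] exactly-one(false, false) = false
[1.2.3.1] NOT true = false
[1.2.3] NOT false = true
[1.2] true AND false AND true = false
[1] true AND false = false
[2.1.1.1] NOT true = false
[2.1.1] NOT false = true
[2.1] NOT true = false
[2.2.1.2] true → false = false
[2.2.1] true AND false = false
[2.2] NOT false = true
[2.3] false AND false AND false = false
[2] false AND true AND false = false
[root] exactly-one(false, false) = false
Overall: false → rejected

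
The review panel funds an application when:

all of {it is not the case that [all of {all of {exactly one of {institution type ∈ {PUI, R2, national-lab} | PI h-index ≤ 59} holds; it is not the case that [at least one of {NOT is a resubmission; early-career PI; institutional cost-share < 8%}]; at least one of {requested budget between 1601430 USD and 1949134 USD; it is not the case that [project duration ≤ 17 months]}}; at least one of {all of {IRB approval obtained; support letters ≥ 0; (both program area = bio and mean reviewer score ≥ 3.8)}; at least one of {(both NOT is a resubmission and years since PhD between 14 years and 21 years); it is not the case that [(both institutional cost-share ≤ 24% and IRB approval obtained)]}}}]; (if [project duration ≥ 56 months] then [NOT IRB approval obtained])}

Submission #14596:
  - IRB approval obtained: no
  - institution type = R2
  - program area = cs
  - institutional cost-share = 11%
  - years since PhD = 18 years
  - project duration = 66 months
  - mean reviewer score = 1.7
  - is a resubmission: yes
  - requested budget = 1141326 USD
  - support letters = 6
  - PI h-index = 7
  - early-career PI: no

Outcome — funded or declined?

Atomic conditions:
  institution type ∈ {PUI, R2, national-lab}: R2 is in the set → true
  PI h-index ≤ 59: 7 ≤ 59 is true
  NOT is a resubmission: yes → false
  early-career PI: no → false
  institutional cost-share < 8%: 11 < 8 is false
  requested budget between 1601430 USD and 1949134 USD: 1141326 in [1601430, 1949134] is false
  project duration ≤ 17 months: 66 ≤ 17 is false
  IRB approval obtained: no → false
  support letters ≥ 0: 6 ≥ 0 is true
  program area = bio: cs == bio is false
  mean reviewer score ≥ 3.8: 1.7 ≥ 3.8 is false
  years since PhD between 14 years and 21 years: 18 in [14, 21] is true
  institutional cost-share ≤ 24%: 11 ≤ 24 is true
  project duration ≥ 56 months: 66 ≥ 56 is true
  NOT IRB approval obtained: no → true
Combine:
[1.1.1.1] exactly-one(true, true) = false
[1.1.1.2.1] false OR false OR false = false
[1.1.1.2] NOT false = true
[1.1.1.3.2] NOT false = true
[1.1.1.3] false OR true = true
[1.1.1] false AND true AND true = false
[1.1.2.1.3] false AND false = false
[1.1.2.1] false AND true AND false = false
[1.1.2.2.1] false AND true = false
[1.1.2.2.2.1] true AND false = false
[1.1.2.2.2] NOT false = true
[1.1.2.2] false OR true = true
[1.1.2] false OR true = true
[1.1] false AND true = false
[1] NOT false = true
[2] true → true = true
[root] true AND true = true
Overall: true → funded

Funded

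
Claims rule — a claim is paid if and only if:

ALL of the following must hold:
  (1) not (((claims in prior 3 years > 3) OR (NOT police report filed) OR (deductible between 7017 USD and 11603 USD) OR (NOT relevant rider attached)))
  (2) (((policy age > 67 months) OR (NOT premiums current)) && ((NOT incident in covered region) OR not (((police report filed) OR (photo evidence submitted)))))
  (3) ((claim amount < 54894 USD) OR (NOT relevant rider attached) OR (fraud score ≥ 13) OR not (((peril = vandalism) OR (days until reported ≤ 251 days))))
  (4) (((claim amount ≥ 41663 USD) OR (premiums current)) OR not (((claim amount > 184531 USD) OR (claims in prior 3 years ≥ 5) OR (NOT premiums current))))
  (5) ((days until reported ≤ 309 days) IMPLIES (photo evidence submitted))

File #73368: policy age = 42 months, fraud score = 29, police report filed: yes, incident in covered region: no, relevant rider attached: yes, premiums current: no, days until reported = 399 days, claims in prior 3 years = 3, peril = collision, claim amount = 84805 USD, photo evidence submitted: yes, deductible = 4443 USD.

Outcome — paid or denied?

Atomic conditions:
  claims in prior 3 years > 3: 3 > 3 is false
  NOT police report filed: yes → false
  deductible between 7017 USD and 11603 USD: 4443 in [7017, 11603] is false
  NOT relevant rider attached: yes → false
  policy age > 67 months: 42 > 67 is false
  NOT premiums current: no → true
  NOT incident in covered region: no → true
  police report filed: yes → true
  photo evidence submitted: yes → true
  claim amount < 54894 USD: 84805 < 54894 is false
  fraud score ≥ 13: 29 ≥ 13 is true
  peril = vandalism: collision == vandalism is false
  days until reported ≤ 251 days: 399 ≤ 251 is false
  claim amount ≥ 41663 USD: 84805 ≥ 41663 is true
  premiums current: no → false
  claim amount > 184531 USD: 84805 > 184531 is false
  claims in prior 3 years ≥ 5: 3 ≥ 5 is false
  days until reported ≤ 309 days: 399 ≤ 309 is false
Combine:
[1.1] false OR false OR false OR false = false
[1] NOT false = true
[2.1] false OR true = true
[2.2.2.1] true OR true = true
[2.2.2] NOT true = false
[2.2] true OR false = true
[2] true AND true = true
[3.4.1] false OR false = false
[3.4] NOT false = true
[3] false OR false OR true OR true = true
[4.1] true OR false = true
[4.2.1] false OR false OR true = true
[4.2] NOT true = false
[4] true OR false = true
[5] false → true (antecedent false ⇒ implication holds) = true
[root] true AND true AND true AND true AND true = true
Overall: true → paid

Paid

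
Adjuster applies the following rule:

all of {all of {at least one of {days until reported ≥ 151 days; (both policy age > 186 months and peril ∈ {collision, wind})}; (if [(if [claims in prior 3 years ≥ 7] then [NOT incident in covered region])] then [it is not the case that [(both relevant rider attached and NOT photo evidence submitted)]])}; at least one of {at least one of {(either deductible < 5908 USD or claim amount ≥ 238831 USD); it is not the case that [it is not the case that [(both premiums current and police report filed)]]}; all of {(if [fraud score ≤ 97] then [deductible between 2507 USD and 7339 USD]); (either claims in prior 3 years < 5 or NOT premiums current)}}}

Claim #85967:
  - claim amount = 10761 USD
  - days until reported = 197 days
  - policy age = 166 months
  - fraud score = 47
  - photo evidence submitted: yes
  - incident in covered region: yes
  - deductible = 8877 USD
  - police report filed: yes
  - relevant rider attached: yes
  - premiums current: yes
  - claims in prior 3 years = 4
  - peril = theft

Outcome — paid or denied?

Atomic conditions:
  days until reported ≥ 151 days: 197 ≥ 151 is true
  policy age > 186 months: 166 > 186 is false
  peril ∈ {collision, wind}: theft is not in the set → false
  claims in prior 3 years ≥ 7: 4 ≥ 7 is false
  NOT incident in covered region: yes → false
  relevant rider attached: yes → true
  NOT photo evidence submitted: yes → false
  deductible < 5908 USD: 8877 < 5908 is false
  claim amount ≥ 238831 USD: 10761 ≥ 238831 is false
  premiums current: yes → true
  police report filed: yes → true
  fraud score ≤ 97: 47 ≤ 97 is true
  deductible between 2507 USD and 7339 USD: 8877 in [2507, 7339] is false
  claims in prior 3 years < 5: 4 < 5 is true
  NOT premiums current: yes → false
Combine:
[1.1.2] false AND false = false
[1.1] true OR false = true
[1.2.1] false → false (antecedent false ⇒ implication holds) = true
[1.2.2.1] true AND false = false
[1.2.2] NOT false = true
[1.2] true → true = true
[1] true AND true = true
[2.1.1] false OR false = false
[2.1.2.1.1] true AND true = true
[2.1.2.1] NOT true = false
[2.1.2] NOT false = true
[2.1] false OR true = true
[2.2.1] true → false = false
[2.2.2] true OR false = true
[2.2] false AND true = false
[2] true OR false = true
[root] true AND true = true
Overall: true → paid

Paid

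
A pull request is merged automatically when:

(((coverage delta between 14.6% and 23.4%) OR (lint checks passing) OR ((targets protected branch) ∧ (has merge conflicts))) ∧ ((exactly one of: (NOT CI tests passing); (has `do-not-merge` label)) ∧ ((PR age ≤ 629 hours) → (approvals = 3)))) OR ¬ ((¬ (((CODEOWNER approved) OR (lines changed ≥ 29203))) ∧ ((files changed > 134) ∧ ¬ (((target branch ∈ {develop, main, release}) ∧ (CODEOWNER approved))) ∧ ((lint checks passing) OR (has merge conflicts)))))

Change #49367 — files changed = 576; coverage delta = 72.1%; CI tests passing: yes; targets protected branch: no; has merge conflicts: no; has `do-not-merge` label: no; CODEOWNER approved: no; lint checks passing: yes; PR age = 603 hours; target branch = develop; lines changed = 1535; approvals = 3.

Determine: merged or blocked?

Atomic conditions:
  coverage delta between 14.6% and 23.4%: 72.1 in [14.6, 23.4] is false
  lint checks passing: yes → true
  targets protected branch: no → false
  has merge conflicts: no → false
  NOT CI tests passing: yes → false
  has `do-not-merge` label: no → false
  PR age ≤ 629 hours: 603 ≤ 629 is true
  approvals = 3: 3 == 3 is true
  CODEOWNER approved: no → false
  lines changed ≥ 29203: 1535 ≥ 29203 is false
  files changed > 134: 576 > 134 is true
  target branch ∈ {develop, main, release}: develop is in the set → true
Combine:
[1.1.3] false AND false = false
[1.1] false OR true OR false = true
[1.2.1] exactly-one(false, false) = false
[1.2.2] true → true = true
[1.2] false AND true = false
[1] true AND false = false
[2.1.1.1] false OR false = false
[2.1.1] NOT false = true
[2.1.2.2.1] true AND false = false
[2.1.2.2] NOT false = true
[2.1.2.3] true OR false = true
[2.1.2] true AND true AND true = true
[2.1] true AND true = true
[2] NOT true = false
[root] false OR false = false
Overall: false → blocked

Blocked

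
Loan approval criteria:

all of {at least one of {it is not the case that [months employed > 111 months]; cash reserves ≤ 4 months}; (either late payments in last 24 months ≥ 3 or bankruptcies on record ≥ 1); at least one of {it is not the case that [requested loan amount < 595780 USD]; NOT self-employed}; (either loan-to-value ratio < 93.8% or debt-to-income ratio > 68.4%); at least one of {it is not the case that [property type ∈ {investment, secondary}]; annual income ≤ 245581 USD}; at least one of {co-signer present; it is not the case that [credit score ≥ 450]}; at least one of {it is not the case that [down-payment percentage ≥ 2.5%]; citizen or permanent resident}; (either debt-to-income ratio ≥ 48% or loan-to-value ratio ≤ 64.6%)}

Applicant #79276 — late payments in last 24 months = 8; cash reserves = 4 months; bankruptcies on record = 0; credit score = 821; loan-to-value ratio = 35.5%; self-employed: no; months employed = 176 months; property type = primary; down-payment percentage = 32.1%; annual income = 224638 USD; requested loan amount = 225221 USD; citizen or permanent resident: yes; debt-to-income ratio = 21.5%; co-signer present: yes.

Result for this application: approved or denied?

Approved

Atomic conditions:
  months employed > 111 months: 176 > 111 is true
  cash reserves ≤ 4 months: 4 ≤ 4 is true
  late payments in last 24 months ≥ 3: 8 ≥ 3 is true
  bankruptcies on record ≥ 1: 0 ≥ 1 is false
  requested loan amount < 595780 USD: 225221 < 595780 is true
  NOT self-employed: no → true
  loan-to-value ratio < 93.8%: 35.5 < 93.8 is true
  debt-to-income ratio > 68.4%: 21.5 > 68.4 is false
  property type ∈ {investment, secondary}: primary is not in the set → false
  annual income ≤ 245581 USD: 224638 ≤ 245581 is true
  co-signer present: yes → true
  credit score ≥ 450: 821 ≥ 450 is true
  down-payment percentage ≥ 2.5%: 32.1 ≥ 2.5 is true
  citizen or permanent resident: yes → true
  debt-to-income ratio ≥ 48%: 21.5 ≥ 48 is false
  loan-to-value ratio ≤ 64.6%: 35.5 ≤ 64.6 is true
Combine:
[1.1] NOT true = false
[1] false OR true = true
[2] true OR false = true
[3.1] NOT true = false
[3] false OR true = true
[4] true OR false = true
[5.1] NOT false = true
[5] true OR true = true
[6.2] NOT true = false
[6] true OR false = true
[7.1] NOT true = false
[7] false OR true = true
[8] false OR true = true
[root] true AND true AND true AND true AND true AND true AND true AND true = true
Overall: true → approved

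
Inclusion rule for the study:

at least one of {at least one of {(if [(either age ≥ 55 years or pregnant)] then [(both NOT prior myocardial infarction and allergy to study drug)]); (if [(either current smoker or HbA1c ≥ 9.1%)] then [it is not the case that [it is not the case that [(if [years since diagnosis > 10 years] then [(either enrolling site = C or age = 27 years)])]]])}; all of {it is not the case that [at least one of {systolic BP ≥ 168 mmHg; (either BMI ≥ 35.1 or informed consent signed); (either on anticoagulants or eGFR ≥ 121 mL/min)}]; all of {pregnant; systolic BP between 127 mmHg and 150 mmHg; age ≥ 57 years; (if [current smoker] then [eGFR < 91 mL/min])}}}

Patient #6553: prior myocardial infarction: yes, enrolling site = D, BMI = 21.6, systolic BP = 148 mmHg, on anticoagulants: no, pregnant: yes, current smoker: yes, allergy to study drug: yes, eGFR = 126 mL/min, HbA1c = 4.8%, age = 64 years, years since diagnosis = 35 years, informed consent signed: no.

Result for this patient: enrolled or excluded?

Excluded

Atomic conditions:
  age ≥ 55 years: 64 ≥ 55 is true
  pregnant: yes → true
  NOT prior myocardial infarction: yes → false
  allergy to study drug: yes → true
  current smoker: yes → true
  HbA1c ≥ 9.1%: 4.8 ≥ 9.1 is false
  years since diagnosis > 10 years: 35 > 10 is true
  enrolling site = C: D == C is false
  age = 27 years: 64 == 27 is false
  systolic BP ≥ 168 mmHg: 148 ≥ 168 is false
  BMI ≥ 35.1: 21.6 ≥ 35.1 is false
  informed consent signed: no → false
  on anticoagulants: no → false
  eGFR ≥ 121 mL/min: 126 ≥ 121 is true
  systolic BP between 127 mmHg and 150 mmHg: 148 in [127, 150] is true
  age ≥ 57 years: 64 ≥ 57 is true
  eGFR < 91 mL/min: 126 < 91 is false
Combine:
[1.1.1] true OR true = true
[1.1.2] false AND true = false
[1.1] true → false = false
[1.2.1] true OR false = true
[1.2.2.1.1.2] false OR false = false
[1.2.2.1.1] true → false = false
[1.2.2.1] NOT false = true
[1.2.2] NOT true = false
[1.2] true → false = false
[1] false OR false = false
[2.1.1.2] false OR false = false
[2.1.1.3] false OR true = true
[2.1.1] false OR false OR true = true
[2.1] NOT true = false
[2.2.4] true → false = false
[2.2] true AND true AND true AND false = false
[2] false AND false = false
[root] false OR false = false
Overall: false → excluded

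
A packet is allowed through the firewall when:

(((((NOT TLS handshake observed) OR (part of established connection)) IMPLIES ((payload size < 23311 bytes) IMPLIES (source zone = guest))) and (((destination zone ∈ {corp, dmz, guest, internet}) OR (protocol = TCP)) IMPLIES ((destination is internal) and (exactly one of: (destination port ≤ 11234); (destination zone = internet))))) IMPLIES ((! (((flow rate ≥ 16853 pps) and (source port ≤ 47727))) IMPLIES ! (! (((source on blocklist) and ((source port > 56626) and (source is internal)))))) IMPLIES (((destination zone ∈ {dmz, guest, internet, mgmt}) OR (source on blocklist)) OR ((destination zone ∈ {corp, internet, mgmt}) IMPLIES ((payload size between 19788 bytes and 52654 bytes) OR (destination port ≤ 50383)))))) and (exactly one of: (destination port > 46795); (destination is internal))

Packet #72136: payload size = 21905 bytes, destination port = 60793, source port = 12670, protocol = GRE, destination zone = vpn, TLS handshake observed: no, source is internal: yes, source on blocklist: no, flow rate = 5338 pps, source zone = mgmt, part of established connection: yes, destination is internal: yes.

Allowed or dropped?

Atomic conditions:
  NOT TLS handshake observed: no → true
  part of established connection: yes → true
  payload size < 23311 bytes: 21905 < 23311 is true
  source zone = guest: mgmt == guest is false
  destination zone ∈ {corp, dmz, guest, internet}: vpn is not in the set → false
  protocol = TCP: GRE == TCP is false
  destination is internal: yes → true
  destination port ≤ 11234: 60793 ≤ 11234 is false
  destination zone = internet: vpn == internet is false
  flow rate ≥ 16853 pps: 5338 ≥ 16853 is false
  source port ≤ 47727: 12670 ≤ 47727 is true
  source on blocklist: no → false
  source port > 56626: 12670 > 56626 is false
  source is internal: yes → true
  destination zone ∈ {dmz, guest, internet, mgmt}: vpn is not in the set → false
  destination zone ∈ {corp, internet, mgmt}: vpn is not in the set → false
  payload size between 19788 bytes and 52654 bytes: 21905 in [19788, 52654] is true
  destination port ≤ 50383: 60793 ≤ 50383 is false
  destination port > 46795: 60793 > 46795 is true
Combine:
[1.1.1.1] true OR true = true
[1.1.1.2] true → false = false
[1.1.1] true → false = false
[1.1.2.1] false OR false = false
[1.1.2.2.2] exactly-one(false, false) = false
[1.1.2.2] true AND false = false
[1.1.2] false → false (antecedent false ⇒ implication holds) = true
[1.1] false AND true = false
[1.2.1.1.1] false AND true = false
[1.2.1.1] NOT false = true
[1.2.1.2.1.1.2] false AND true = false
[1.2.1.2.1.1] false AND false = false
[1.2.1.2.1] NOT false = true
[1.2.1.2] NOT true = false
[1.2.1] true → false = false
[1.2.2.1] false OR false = false
[1.2.2.2.2] true OR false = true
[1.2.2.2] false → true (antecedent false ⇒ implication holds) = true
[1.2.2] false OR true = true
[1.2] false → true (antecedent false ⇒ implication holds) = true
[1] false → true (antecedent false ⇒ implication holds) = true
[2] exactly-one(true, true) = false
[root] true AND false = false
Overall: false → dropped

Dropped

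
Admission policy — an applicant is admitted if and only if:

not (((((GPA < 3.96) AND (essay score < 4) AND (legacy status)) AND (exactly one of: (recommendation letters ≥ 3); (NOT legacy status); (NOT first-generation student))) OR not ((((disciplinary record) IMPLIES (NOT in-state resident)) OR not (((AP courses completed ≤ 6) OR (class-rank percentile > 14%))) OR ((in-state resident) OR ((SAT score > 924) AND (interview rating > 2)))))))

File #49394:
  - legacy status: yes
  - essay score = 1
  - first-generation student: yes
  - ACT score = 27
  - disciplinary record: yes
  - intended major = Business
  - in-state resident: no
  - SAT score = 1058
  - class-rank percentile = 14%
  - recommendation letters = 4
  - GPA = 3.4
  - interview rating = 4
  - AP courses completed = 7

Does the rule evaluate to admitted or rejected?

Rejected

Atomic conditions:
  GPA < 3.96: 3.4 < 3.96 is true
  essay score < 4: 1 < 4 is true
  legacy status: yes → true
  recommendation letters ≥ 3: 4 ≥ 3 is true
  NOT legacy status: yes → false
  NOT first-generation student: yes → false
  disciplinary record: yes → true
  NOT in-state resident: no → true
  AP courses completed ≤ 6: 7 ≤ 6 is false
  class-rank percentile > 14%: 14 > 14 is false
  in-state resident: no → false
  SAT score > 924: 1058 > 924 is true
  interview rating > 2: 4 > 2 is true
Combine:
[1.1.1] true AND true AND true = true
[1.1.2] exactly-one(true, false, false) = true
[1.1] true AND true = true
[1.2.1.1] true → true = true
[1.2.1.2.1] false OR false = false
[1.2.1.2] NOT false = true
[1.2.1.3.2] true AND true = true
[1.2.1.3] false OR true = true
[1.2.1] true OR true OR true = true
[1.2] NOT true = false
[1] true OR false = true
[root] NOT true = false
Overall: false → rejected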